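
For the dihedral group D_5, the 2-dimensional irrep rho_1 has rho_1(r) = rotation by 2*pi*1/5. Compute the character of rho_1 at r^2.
chi_{rho_1}(r^2) = 2*cos(2*pi*1*2/5) = -sqrt(5)/2 - 1/2

Justification: rho_1(r^2) is rotation by angle 2*pi*1*2/5, whose trace is 2*cos(2*pi*1*2/5) = -sqrt(5)/2 - 1/2.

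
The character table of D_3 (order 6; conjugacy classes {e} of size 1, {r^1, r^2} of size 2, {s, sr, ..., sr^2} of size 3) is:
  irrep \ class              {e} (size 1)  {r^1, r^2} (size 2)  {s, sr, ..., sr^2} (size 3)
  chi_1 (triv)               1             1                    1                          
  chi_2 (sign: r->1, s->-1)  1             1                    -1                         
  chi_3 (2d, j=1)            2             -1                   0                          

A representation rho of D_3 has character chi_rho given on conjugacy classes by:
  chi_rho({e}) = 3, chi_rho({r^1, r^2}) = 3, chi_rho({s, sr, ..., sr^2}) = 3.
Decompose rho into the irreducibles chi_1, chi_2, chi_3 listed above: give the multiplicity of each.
Multiplicities: chi_1: 3, chi_2: 0, chi_3: 0.

Working: Use <chi_rho, chi> = (1/|G|) sum_C |C| * chi_rho(C) * conj(chi(C)) with |G| = 6 for each irreducible chi in the table:
  <chi_rho, chi_1> = (1/6)[1*(3)*conj(1) + 2*(3)*conj(1) + 3*(3)*conj(1)]
      = (1/6)[(3) + (6) + (9)] = 18/6 = 3
  <chi_rho, chi_2> = (1/6)[1*(3)*conj(1) + 2*(3)*conj(1) + 3*(3)*conj(-1)]
      = (1/6)[(3) + (6) + (-9)] = 0/6 = 0
  <chi_rho, chi_3> = (1/6)[1*(3)*conj(2) + 2*(3)*conj(-1) + 3*(3)*conj(0)]
      = (1/6)[(6) + (-6) + (0)] = 0/6 = 0
Dimension check: dim(rho) = sum (mult * dim) = 3*1 + 0*1 + 0*2 = 3 = chi_rho(e) = 3.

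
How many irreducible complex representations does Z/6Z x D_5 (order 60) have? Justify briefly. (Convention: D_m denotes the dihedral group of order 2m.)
24

The number of irreducible complex representations of a finite group equals its number of conjugacy classes. For a direct product, #classes(G x H) = #classes(G) * #classes(H). Z/6Z has 6 classes (abelian), D_5 has 4 classes, so 6 * 4 = 24, so Z/6Z x D_5 (order 60) has exactly 24 irreducible complex representations.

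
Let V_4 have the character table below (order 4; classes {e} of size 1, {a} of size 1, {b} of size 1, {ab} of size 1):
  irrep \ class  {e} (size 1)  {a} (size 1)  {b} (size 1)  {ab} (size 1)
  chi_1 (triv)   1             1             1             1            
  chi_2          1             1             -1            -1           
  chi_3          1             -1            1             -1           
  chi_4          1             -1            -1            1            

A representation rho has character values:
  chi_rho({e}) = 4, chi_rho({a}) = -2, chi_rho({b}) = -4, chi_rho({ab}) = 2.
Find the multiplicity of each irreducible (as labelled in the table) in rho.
Multiplicities: chi_1: 0, chi_2: 1, chi_3: 0, chi_4: 3.

Use <chi_rho, chi> = (1/|G|) sum_C |C| * chi_rho(C) * conj(chi(C)) with |G| = 4 for each irreducible chi in the table:
  <chi_rho, chi_1> = (1/4)[1*(4)*conj(1) + 1*(-2)*conj(1) + 1*(-4)*conj(1) + 1*(2)*conj(1)]
      = (1/4)[(4) + (-2) + (-4) + (2)] = 0/4 = 0
  <chi_rho, chi_2> = (1/4)[1*(4)*conj(1) + 1*(-2)*conj(1) + 1*(-4)*conj(-1) + 1*(2)*conj(-1)]
      = (1/4)[(4) + (-2) + (4) + (-2)] = 4/4 = 1
  <chi_rho, chi_3> = (1/4)[1*(4)*conj(1) + 1*(-2)*conj(-1) + 1*(-4)*conj(1) + 1*(2)*conj(-1)]
      = (1/4)[(4) + (2) + (-4) + (-2)] = 0/4 = 0
  <chi_rho, chi_4> = (1/4)[1*(4)*conj(1) + 1*(-2)*conj(-1) + 1*(-4)*conj(-1) + 1*(2)*conj(1)]
      = (1/4)[(4) + (2) + (4) + (2)] = 12/4 = 3
Dimension check: dim(rho) = sum (mult * dim) = 0*1 + 1*1 + 0*1 + 3*1 = 4 = chi_rho(e) = 4.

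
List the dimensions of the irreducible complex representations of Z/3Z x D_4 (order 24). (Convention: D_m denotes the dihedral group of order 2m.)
Dimensions: 1, 1, 1, 1, 1, 1, 1, 1, 1, 1, 1, 1, 2, 2, 2

Justification: There are 15 irreducibles (= number of conjugacy classes). Their dimensions d_i satisfy sum d_i^2 = |G| = 24: 1 + 1 + 1 + 1 + 1 + 1 + 1 + 1 + 1 + 1 + 1 + 1 + 4 + 4 + 4 = 24. (For the product with Z/3Z: each of the 3 1-dim characters of Z/3Z tensors with each irrep of D_4, giving 3 copies of each D_4-dimension.)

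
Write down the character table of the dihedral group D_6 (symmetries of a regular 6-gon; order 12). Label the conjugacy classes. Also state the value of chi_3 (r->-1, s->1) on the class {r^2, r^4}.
Conjugacy classes: {e} of size 1, {r^3} of size 1, {r^1, r^5} of size 2, {r^2, r^4} of size 2, {s, sr^2, ...} of size 3, {sr, sr^3, ...} of size 3.
Character table:
  irrep \ class              {e} (size 1)  {r^3} (size 1)  {r^1, r^5} (size 2)  {r^2, r^4} (size 2)  {s, sr^2, ...} (size 3)  {sr, sr^3, ...} (size 3)
  chi_1 (triv)               1             1               1                    1                    1                        1                       
  chi_2 (sign: r->1, s->-1)  1             1               1                    1                    -1                       -1                      
  chi_3 (r->-1, s->1)        1             -1              -1                   1                    1                        -1                      
  chi_4 (r->-1, s->-1)       1             -1              -1                   1                    -1                       1                       
  chi_5 (2d, j=1)            2             -2              1                    -1                   0                        0                       
  chi_6 (2d, j=2)            2             2               -1                   -1                   0                        0                       

Spot check: chi_3 (r->-1, s->1) on {r^2, r^4} = 1.

Explanation: D_6 has order 2*6 = 12 with 6 conjugacy classes, hence 6 irreducibles. Sum of squared dims 1 + 1 + 1 + 1 + 4 + 4 = 12 = |G|. Linear characters come from the abelianisation; the 2-dimensional irreps have character r^k -> 2*cos(2*pi*j*k/6), reflections -> 0.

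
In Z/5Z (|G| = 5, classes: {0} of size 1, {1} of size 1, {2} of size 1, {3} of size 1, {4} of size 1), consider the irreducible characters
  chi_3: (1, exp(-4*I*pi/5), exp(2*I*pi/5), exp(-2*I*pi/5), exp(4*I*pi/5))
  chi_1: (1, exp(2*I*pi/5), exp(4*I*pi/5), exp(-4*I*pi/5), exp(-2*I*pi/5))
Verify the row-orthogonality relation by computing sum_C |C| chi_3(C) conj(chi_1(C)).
Sum = 0; so <chi_3, chi_1> = 0 (distinct irreducibles are orthogonal).

Argument: Compute term by term over conjugacy classes (|C| * chi_3(C) * conj(chi_1(C))):
  1*(1)*conj(1) + 1*(exp(-4*I*pi/5))*conj(exp(2*I*pi/5)) + 1*(exp(2*I*pi/5))*conj(exp(4*I*pi/5)) + 1*(exp(-2*I*pi/5))*conj(exp(-4*I*pi/5)) + 1*(exp(4*I*pi/5))*conj(exp(-2*I*pi/5))
  = (1) + (exp(4*I*pi/5)) + (exp(-2*I*pi/5)) + (exp(2*I*pi/5)) + (exp(-4*I*pi/5))
  = 0.
(Exp terms are combined using exp(i*s)*conj(exp(i*t)) = exp(i*(s-t)), and sums of them are collapsed using the identity that for every m > 1 the m distinct m-th roots of unity sum to 0, e.g. 1 + exp(2*I*pi/3) + exp(-2*I*pi/3) = 0.)
Dividing by |G| = 5 gives 0/5 = 0, matching the row-orthogonality relation <chi_3, chi_1> = [chi_3 = chi_1].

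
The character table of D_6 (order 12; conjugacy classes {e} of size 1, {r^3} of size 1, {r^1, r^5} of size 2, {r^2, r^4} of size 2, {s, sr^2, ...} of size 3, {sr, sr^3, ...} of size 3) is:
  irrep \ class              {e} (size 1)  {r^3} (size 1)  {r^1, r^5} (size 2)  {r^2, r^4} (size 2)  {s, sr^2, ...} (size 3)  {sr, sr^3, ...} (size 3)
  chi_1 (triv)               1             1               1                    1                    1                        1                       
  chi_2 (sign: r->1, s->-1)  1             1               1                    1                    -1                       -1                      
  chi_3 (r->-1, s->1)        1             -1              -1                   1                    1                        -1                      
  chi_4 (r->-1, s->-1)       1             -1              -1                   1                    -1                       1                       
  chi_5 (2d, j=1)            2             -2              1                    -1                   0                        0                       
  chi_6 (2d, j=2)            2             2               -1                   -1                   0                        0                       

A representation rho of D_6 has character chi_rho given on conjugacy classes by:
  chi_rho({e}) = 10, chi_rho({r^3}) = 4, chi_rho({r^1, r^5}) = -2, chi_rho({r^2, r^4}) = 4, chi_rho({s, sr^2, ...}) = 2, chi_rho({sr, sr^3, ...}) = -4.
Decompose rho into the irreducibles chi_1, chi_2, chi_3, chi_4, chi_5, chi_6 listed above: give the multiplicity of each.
Multiplicities: chi_1: 1, chi_2: 2, chi_3: 3, chi_4: 0, chi_5: 0, chi_6: 2.

Argument: Use <chi_rho, chi> = (1/|G|) sum_C |C| * chi_rho(C) * conj(chi(C)) with |G| = 12 for each irreducible chi in the table:
  <chi_rho, chi_1> = (1/12)[1*(10)*conj(1) + 1*(4)*conj(1) + 2*(-2)*conj(1) + 2*(4)*conj(1) + 3*(2)*conj(1) + 3*(-4)*conj(1)]
      = (1/12)[(10) + (4) + (-4) + (8) + (6) + (-12)] = 12/12 = 1
  <chi_rho, chi_2> = (1/12)[1*(10)*conj(1) + 1*(4)*conj(1) + 2*(-2)*conj(1) + 2*(4)*conj(1) + 3*(2)*conj(-1) + 3*(-4)*conj(-1)]
      = (1/12)[(10) + (4) + (-4) + (8) + (-6) + (12)] = 24/12 = 2
  <chi_rho, chi_3> = (1/12)[1*(10)*conj(1) + 1*(4)*conj(-1) + 2*(-2)*conj(-1) + 2*(4)*conj(1) + 3*(2)*conj(1) + 3*(-4)*conj(-1)]
      = (1/12)[(10) + (-4) + (4) + (8) + (6) + (12)] = 36/12 = 3
  <chi_rho, chi_4> = (1/12)[1*(10)*conj(1) + 1*(4)*conj(-1) + 2*(-2)*conj(-1) + 2*(4)*conj(1) + 3*(2)*conj(-1) + 3*(-4)*conj(1)]
      = (1/12)[(10) + (-4) + (4) + (8) + (-6) + (-12)] = 0/12 = 0
  <chi_rho, chi_5> = (1/12)[1*(10)*conj(2) + 1*(4)*conj(-2) + 2*(-2)*conj(1) + 2*(4)*conj(-1) + 3*(2)*conj(0) + 3*(-4)*conj(0)]
      = (1/12)[(20) + (-8) + (-4) + (-8) + (0) + (0)] = 0/12 = 0
  <chi_rho, chi_6> = (1/12)[1*(10)*conj(2) + 1*(4)*conj(2) + 2*(-2)*conj(-1) + 2*(4)*conj(-1) + 3*(2)*conj(0) + 3*(-4)*conj(0)]
      = (1/12)[(20) + (8) + (4) + (-8) + (0) + (0)] = 24/12 = 2
Dimension check: dim(rho) = sum (mult * dim) = 1*1 + 2*1 + 3*1 + 0*1 + 0*2 + 2*2 = 10 = chi_rho(e) = 10.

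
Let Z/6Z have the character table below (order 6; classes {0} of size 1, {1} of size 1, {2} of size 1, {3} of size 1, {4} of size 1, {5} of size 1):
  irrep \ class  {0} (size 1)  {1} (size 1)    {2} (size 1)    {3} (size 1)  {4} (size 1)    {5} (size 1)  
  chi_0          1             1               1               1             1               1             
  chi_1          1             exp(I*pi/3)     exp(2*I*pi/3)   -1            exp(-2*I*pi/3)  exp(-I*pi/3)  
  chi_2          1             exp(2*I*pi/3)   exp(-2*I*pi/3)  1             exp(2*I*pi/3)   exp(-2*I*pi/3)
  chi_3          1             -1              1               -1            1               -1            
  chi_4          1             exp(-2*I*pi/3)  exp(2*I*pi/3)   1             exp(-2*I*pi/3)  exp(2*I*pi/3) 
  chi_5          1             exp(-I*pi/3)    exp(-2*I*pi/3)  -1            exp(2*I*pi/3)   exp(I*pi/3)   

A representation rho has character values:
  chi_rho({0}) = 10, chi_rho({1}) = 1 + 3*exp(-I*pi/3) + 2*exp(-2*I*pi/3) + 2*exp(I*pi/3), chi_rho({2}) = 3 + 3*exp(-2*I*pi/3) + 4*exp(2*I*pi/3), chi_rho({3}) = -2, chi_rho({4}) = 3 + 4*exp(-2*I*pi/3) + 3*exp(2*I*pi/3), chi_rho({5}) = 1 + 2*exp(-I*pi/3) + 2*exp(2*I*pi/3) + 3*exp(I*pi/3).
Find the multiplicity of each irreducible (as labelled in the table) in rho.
Multiplicities: chi_0: 2, chi_1: 2, chi_2: 0, chi_3: 1, chi_4: 2, chi_5: 3.

Working: Use <chi_rho, chi> = (1/|G|) sum_C |C| * chi_rho(C) * conj(chi(C)) with |G| = 6 for each irreducible chi in the table:
  <chi_rho, chi_0> = (1/6)[1*(10)*conj(1) + 1*(1 + 3*exp(-I*pi/3) + 2*exp(-2*I*pi/3) + 2*exp(I*pi/3))*conj(1) + 1*(3 + 3*exp(-2*I*pi/3) + 4*exp(2*I*pi/3))*conj(1) + 1*(-2)*conj(1) + 1*(3 + 4*exp(-2*I*pi/3) + 3*exp(2*I*pi/3))*conj(1) + 1*(1 + 2*exp(-I*pi/3) + 2*exp(2*I*pi/3) + 3*exp(I*pi/3))*conj(1)]
      = (1/6)[(10) + (1 + 3*exp(-I*pi/3) + 2*exp(-2*I*pi/3) + 2*exp(I*pi/3)) + (3 + 3*exp(-2*I*pi/3) + 4*exp(2*I*pi/3)) + (-2) + (3 + 4*exp(-2*I*pi/3) + 3*exp(2*I*pi/3)) + (1 + 2*exp(-I*pi/3) + 2*exp(2*I*pi/3) + 3*exp(I*pi/3))] = 12/6 = 2
  <chi_rho, chi_1> = (1/6)[1*(10)*conj(1) + 1*(1 + 3*exp(-I*pi/3) + 2*exp(-2*I*pi/3) + 2*exp(I*pi/3))*conj(exp(I*pi/3)) + 1*(3 + 3*exp(-2*I*pi/3) + 4*exp(2*I*pi/3))*conj(exp(2*I*pi/3)) + 1*(-2)*conj(-1) + 1*(3 + 4*exp(-2*I*pi/3) + 3*exp(2*I*pi/3))*conj(exp(-2*I*pi/3)) + 1*(1 + 2*exp(-I*pi/3) + 2*exp(2*I*pi/3) + 3*exp(I*pi/3))*conj(exp(-I*pi/3))]
      = (1/6)[(10) + (3*exp(-2*I*pi/3) + exp(-I*pi/3)) + (1) + (2) + (1) + (exp(I*pi/3) + 3*exp(2*I*pi/3))] = 12/6 = 2
  <chi_rho, chi_2> = (1/6)[1*(10)*conj(1) + 1*(1 + 3*exp(-I*pi/3) + 2*exp(-2*I*pi/3) + 2*exp(I*pi/3))*conj(exp(2*I*pi/3)) + 1*(3 + 3*exp(-2*I*pi/3) + 4*exp(2*I*pi/3))*conj(exp(-2*I*pi/3)) + 1*(-2)*conj(1) + 1*(3 + 4*exp(-2*I*pi/3) + 3*exp(2*I*pi/3))*conj(exp(2*I*pi/3)) + 1*(1 + 2*exp(-I*pi/3) + 2*exp(2*I*pi/3) + 3*exp(I*pi/3))*conj(exp(-2*I*pi/3))]
      = (1/6)[(10) + (-3 + 2*exp(-I*pi/3) + exp(-2*I*pi/3) + 2*exp(2*I*pi/3)) + (3 + 4*exp(-2*I*pi/3) + 3*exp(2*I*pi/3)) + (-2) + (3 + 3*exp(-2*I*pi/3) + 4*exp(2*I*pi/3)) + (-3 + 2*exp(-2*I*pi/3) + exp(2*I*pi/3) + 2*exp(I*pi/3))] = 0/6 = 0
  <chi_rho, chi_3> = (1/6)[1*(10)*conj(1) + 1*(1 + 3*exp(-I*pi/3) + 2*exp(-2*I*pi/3) + 2*exp(I*pi/3))*conj(-1) + 1*(3 + 3*exp(-2*I*pi/3) + 4*exp(2*I*pi/3))*conj(1) + 1*(-2)*conj(-1) + 1*(3 + 4*exp(-2*I*pi/3) + 3*exp(2*I*pi/3))*conj(1) + 1*(1 + 2*exp(-I*pi/3) + 2*exp(2*I*pi/3) + 3*exp(I*pi/3))*conj(-1)]
      = (1/6)[(10) + (-1 - 2*exp(I*pi/3) - 2*exp(-2*I*pi/3) - 3*exp(-I*pi/3)) + (3 + 3*exp(-2*I*pi/3) + 4*exp(2*I*pi/3)) + (2) + (3 + 4*exp(-2*I*pi/3) + 3*exp(2*I*pi/3)) + (-1 - 3*exp(I*pi/3) - 2*exp(2*I*pi/3) - 2*exp(-I*pi/3))] = 6/6 = 1
  <chi_rho, chi_4> = (1/6)[1*(10)*conj(1) + 1*(1 + 3*exp(-I*pi/3) + 2*exp(-2*I*pi/3) + 2*exp(I*pi/3))*conj(exp(-2*I*pi/3)) + 1*(3 + 3*exp(-2*I*pi/3) + 4*exp(2*I*pi/3))*conj(exp(2*I*pi/3)) + 1*(-2)*conj(1) + 1*(3 + 4*exp(-2*I*pi/3) + 3*exp(2*I*pi/3))*conj(exp(-2*I*pi/3)) + 1*(1 + 2*exp(-I*pi/3) + 2*exp(2*I*pi/3) + 3*exp(I*pi/3))*conj(exp(2*I*pi/3))]
      = (1/6)[(10) + (exp(2*I*pi/3) + 3*exp(I*pi/3)) + (1) + (-2) + (1) + (3*exp(-I*pi/3) + exp(-2*I*pi/3))] = 12/6 = 2
  <chi_rho, chi_5> = (1/6)[1*(10)*conj(1) + 1*(1 + 3*exp(-I*pi/3) + 2*exp(-2*I*pi/3) + 2*exp(I*pi/3))*conj(exp(-I*pi/3)) + 1*(3 + 3*exp(-2*I*pi/3) + 4*exp(2*I*pi/3))*conj(exp(-2*I*pi/3)) + 1*(-2)*conj(-1) + 1*(3 + 4*exp(-2*I*pi/3) + 3*exp(2*I*pi/3))*conj(exp(2*I*pi/3)) + 1*(1 + 2*exp(-I*pi/3) + 2*exp(2*I*pi/3) + 3*exp(I*pi/3))*conj(exp(I*pi/3))]
      = (1/6)[(10) + (3 + 2*exp(-I*pi/3) + exp(I*pi/3) + 2*exp(2*I*pi/3)) + (3 + 4*exp(-2*I*pi/3) + 3*exp(2*I*pi/3)) + (2) + (3 + 3*exp(-2*I*pi/3) + 4*exp(2*I*pi/3)) + (3 + 2*exp(-2*I*pi/3) + exp(-I*pi/3) + 2*exp(I*pi/3))] = 18/6 = 3
(Exp terms are combined using exp(i*s)*conj(exp(i*t)) = exp(i*(s-t)), and sums of them are collapsed using the identity that for every m > 1 the m distinct m-th roots of unity sum to 0, e.g. 1 + exp(2*I*pi/3) + exp(-2*I*pi/3) = 0.)
Dimension check: dim(rho) = sum (mult * dim) = 2*1 + 2*1 + 0*1 + 1*1 + 2*1 + 3*1 = 10 = chi_rho(e) = 10.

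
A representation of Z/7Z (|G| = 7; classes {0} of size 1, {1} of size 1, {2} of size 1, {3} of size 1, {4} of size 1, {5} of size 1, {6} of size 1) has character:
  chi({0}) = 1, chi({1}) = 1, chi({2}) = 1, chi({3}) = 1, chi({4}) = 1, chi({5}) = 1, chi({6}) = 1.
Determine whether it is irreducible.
Irreducible: <chi, chi> = 1.

Solution. <chi, chi> = (1/|G|) sum_C |C| * |chi(C)|^2 = (1/7)[1*|1|^2 + 1*|1|^2 + 1*|1|^2 + 1*|1|^2 + 1*|1|^2 + 1*|1|^2 + 1*|1|^2]
  = (1/7)[(1) + (1) + (1) + (1) + (1) + (1) + (1)] = 7/7 = 1.
(Exp terms are combined using exp(i*s)*conj(exp(i*t)) = exp(i*(s-t)), and sums of them are collapsed using the identity that for every m > 1 the m distinct m-th roots of unity sum to 0, e.g. 1 + exp(2*I*pi/3) + exp(-2*I*pi/3) = 0.)
A character is irreducible iff <chi, chi> = 1, so this representation is irreducible.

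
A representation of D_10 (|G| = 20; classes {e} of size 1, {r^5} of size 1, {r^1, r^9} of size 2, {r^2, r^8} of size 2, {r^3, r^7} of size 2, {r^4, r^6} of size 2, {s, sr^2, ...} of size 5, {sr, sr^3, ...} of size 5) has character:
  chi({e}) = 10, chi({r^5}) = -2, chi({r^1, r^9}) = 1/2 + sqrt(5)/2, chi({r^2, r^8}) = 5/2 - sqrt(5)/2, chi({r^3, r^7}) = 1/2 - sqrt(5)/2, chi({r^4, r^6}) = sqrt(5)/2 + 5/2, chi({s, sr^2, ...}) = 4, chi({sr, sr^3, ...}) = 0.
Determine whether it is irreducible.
Not irreducible (reducible): <chi, chi> = 11 > 1.

Solution. <chi, chi> = (1/|G|) sum_C |C| * |chi(C)|^2 = (1/20)[1*|10|^2 + 1*|-2|^2 + 2*|1/2 + sqrt(5)/2|^2 + 2*|5/2 - sqrt(5)/2|^2 + 2*|1/2 - sqrt(5)/2|^2 + 2*|sqrt(5)/2 + 5/2|^2 + 5*|4|^2 + 5*|0|^2]
  = (1/20)[(100) + (4) + (sqrt(5) + 3) + (15 - 5*sqrt(5)) + (3 - sqrt(5)) + (5*sqrt(5) + 15) + (80) + (0)] = 220/20 = 11.
A character is irreducible iff <chi, chi> = 1, so this representation is reducible.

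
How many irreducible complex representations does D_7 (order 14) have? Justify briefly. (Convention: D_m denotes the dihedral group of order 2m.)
5

The number of irreducible complex representations of a finite group equals its number of conjugacy classes. D_7 has 5 conjugacy classes ((n+3)/2 for n odd), so D_7 (order 14) has exactly 5 irreducible complex representations.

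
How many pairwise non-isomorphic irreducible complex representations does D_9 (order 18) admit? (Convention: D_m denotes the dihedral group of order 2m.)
6

The number of irreducible complex representations of a finite group equals its number of conjugacy classes. D_9 has 6 conjugacy classes ((n+3)/2 for n odd), so D_9 (order 18) has exactly 6 irreducible complex representations.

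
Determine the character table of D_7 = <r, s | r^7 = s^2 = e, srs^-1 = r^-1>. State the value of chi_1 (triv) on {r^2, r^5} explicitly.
Conjugacy classes: {e} of size 1, {r^1, r^6} of size 2, {r^2, r^5} of size 2, {r^3, r^4} of size 2, {s, sr, ..., sr^6} of size 7.
Character table:
  irrep \ class              {e} (size 1)  {r^1, r^6} (size 2)  {r^2, r^5} (size 2)  {r^3, r^4} (size 2)  {s, sr, ..., sr^6} (size 7)
  chi_1 (triv)               1             1                    1                    1                    1                          
  chi_2 (sign: r->1, s->-1)  1             1                    1                    1                    -1                         
  chi_3 (2d, j=1)            2             2*cos(2*pi/7)        -2*cos(3*pi/7)       -2*cos(pi/7)         0                          
  chi_4 (2d, j=2)            2             -2*cos(3*pi/7)       -2*cos(pi/7)         2*cos(2*pi/7)        0                          
  chi_5 (2d, j=3)            2             -2*cos(pi/7)         2*cos(2*pi/7)        -2*cos(3*pi/7)       0                          

Spot check: chi_1 (triv) on {r^2, r^5} = 1.

Why: D_7 has order 2*7 = 14 with 5 conjugacy classes, hence 5 irreducibles. Sum of squared dims 1 + 1 + 4 + 4 + 4 = 14 = |G|. Linear characters come from the abelianisation; the 2-dimensional irreps have character r^k -> 2*cos(2*pi*j*k/7), reflections -> 0.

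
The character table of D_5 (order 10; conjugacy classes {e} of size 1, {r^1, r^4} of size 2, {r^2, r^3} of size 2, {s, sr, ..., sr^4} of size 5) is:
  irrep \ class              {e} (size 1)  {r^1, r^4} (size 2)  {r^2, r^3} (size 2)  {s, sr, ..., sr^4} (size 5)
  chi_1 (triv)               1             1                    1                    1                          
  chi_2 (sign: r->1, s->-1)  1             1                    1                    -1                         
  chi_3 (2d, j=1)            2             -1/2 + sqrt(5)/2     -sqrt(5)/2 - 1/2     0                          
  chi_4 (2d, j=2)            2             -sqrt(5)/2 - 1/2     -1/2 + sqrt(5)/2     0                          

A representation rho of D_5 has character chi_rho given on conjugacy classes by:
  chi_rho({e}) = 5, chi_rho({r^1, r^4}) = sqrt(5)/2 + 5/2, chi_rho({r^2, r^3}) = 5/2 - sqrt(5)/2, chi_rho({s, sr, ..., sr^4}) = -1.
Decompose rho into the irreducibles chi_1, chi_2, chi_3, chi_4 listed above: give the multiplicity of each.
Multiplicities: chi_1: 1, chi_2: 2, chi_3: 1, chi_4: 0.

Proof sketch: Use <chi_rho, chi> = (1/|G|) sum_C |C| * chi_rho(C) * conj(chi(C)) with |G| = 10 for each irreducible chi in the table:
  <chi_rho, chi_1> = (1/10)[1*(5)*conj(1) + 2*(sqrt(5)/2 + 5/2)*conj(1) + 2*(5/2 - sqrt(5)/2)*conj(1) + 5*(-1)*conj(1)]
      = (1/10)[(5) + (sqrt(5) + 5) + (5 - sqrt(5)) + (-5)] = 10/10 = 1
  <chi_rho, chi_2> = (1/10)[1*(5)*conj(1) + 2*(sqrt(5)/2 + 5/2)*conj(1) + 2*(5/2 - sqrt(5)/2)*conj(1) + 5*(-1)*conj(-1)]
      = (1/10)[(5) + (sqrt(5) + 5) + (5 - sqrt(5)) + (5)] = 20/10 = 2
  <chi_rho, chi_3> = (1/10)[1*(5)*conj(2) + 2*(sqrt(5)/2 + 5/2)*conj(-1/2 + sqrt(5)/2) + 2*(5/2 - sqrt(5)/2)*conj(-sqrt(5)/2 - 1/2) + 5*(-1)*conj(0)]
      = (1/10)[(10) + (2*sqrt(5)) + (-2*sqrt(5)) + (0)] = 10/10 = 1
  <chi_rho, chi_4> = (1/10)[1*(5)*conj(2) + 2*(sqrt(5)/2 + 5/2)*conj(-sqrt(5)/2 - 1/2) + 2*(5/2 - sqrt(5)/2)*conj(-1/2 + sqrt(5)/2) + 5*(-1)*conj(0)]
      = (1/10)[(10) + (-3*sqrt(5) - 5) + (-5 + 3*sqrt(5)) + (0)] = 0/10 = 0
Dimension check: dim(rho) = sum (mult * dim) = 1*1 + 2*1 + 1*2 + 0*2 = 5 = chi_rho(e) = 5.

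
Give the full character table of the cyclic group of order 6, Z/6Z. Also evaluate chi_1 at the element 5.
Character table of Z/6Z (irreps indexed chi_0,...,chi_5 with chi_k(m) = zeta_6^(k*m), zeta_6 = exp(2*pi*i/6)):
  irrep \ class  {0} (size 1)  {1} (size 1)    {2} (size 1)    {3} (size 1)  {4} (size 1)    {5} (size 1)  
  chi_0          1             1               1               1             1               1             
  chi_1          1             exp(I*pi/3)     exp(2*I*pi/3)   -1            exp(-2*I*pi/3)  exp(-I*pi/3)  
  chi_2          1             exp(2*I*pi/3)   exp(-2*I*pi/3)  1             exp(2*I*pi/3)   exp(-2*I*pi/3)
  chi_3          1             -1              1               -1            1               -1            
  chi_4          1             exp(-2*I*pi/3)  exp(2*I*pi/3)   1             exp(-2*I*pi/3)  exp(2*I*pi/3) 
  chi_5          1             exp(-I*pi/3)    exp(-2*I*pi/3)  -1            exp(2*I*pi/3)   exp(I*pi/3)   

Spot check: chi_1(5) = zeta_6^(1*5) = zeta_6^5 = exp(-I*pi/3).

Solution. Z/6Z is abelian, so all 6 irreducible complex representations are 1-dimensional. They are given by chi_k(m) = zeta_6^(k*m) for k = 0,...,5. Row orthogonality: sum_m chi_k(m) conj(chi_l(m)) = 6 * [k = l].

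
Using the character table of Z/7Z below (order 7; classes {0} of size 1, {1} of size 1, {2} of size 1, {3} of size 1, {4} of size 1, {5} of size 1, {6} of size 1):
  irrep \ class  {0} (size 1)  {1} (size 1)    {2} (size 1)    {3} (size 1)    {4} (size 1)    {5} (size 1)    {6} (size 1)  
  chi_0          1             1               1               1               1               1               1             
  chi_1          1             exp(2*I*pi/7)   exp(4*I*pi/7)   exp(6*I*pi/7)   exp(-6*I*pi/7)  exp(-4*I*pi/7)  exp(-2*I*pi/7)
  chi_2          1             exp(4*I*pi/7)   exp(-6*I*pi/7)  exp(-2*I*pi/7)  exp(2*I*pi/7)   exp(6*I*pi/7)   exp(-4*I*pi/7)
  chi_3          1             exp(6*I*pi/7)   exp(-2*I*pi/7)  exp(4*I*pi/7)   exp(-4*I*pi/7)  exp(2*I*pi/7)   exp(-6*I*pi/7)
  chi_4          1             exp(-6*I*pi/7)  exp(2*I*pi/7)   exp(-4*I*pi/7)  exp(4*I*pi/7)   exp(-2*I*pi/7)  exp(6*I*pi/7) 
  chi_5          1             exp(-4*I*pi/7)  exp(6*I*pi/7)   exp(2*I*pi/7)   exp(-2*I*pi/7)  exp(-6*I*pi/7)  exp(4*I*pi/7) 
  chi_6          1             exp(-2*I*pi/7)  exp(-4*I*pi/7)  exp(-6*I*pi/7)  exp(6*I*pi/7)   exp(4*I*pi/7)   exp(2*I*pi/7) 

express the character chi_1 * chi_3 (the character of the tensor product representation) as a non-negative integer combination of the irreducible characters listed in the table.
chi_1 tensor chi_3 = chi_4 (all other irreducibles have multiplicity 0).

Explanation: The character of a tensor product is the pointwise product (chi_1 * chi_3)(C) = chi_1(C) * chi_3(C):
  {0}: (1)*(1), {1}: (exp(2*I*pi/7))*(exp(6*I*pi/7)), {2}: (exp(4*I*pi/7))*(exp(-2*I*pi/7)), {3}: (exp(6*I*pi/7))*(exp(4*I*pi/7)), {4}: (exp(-6*I*pi/7))*(exp(-4*I*pi/7)), {5}: (exp(-4*I*pi/7))*(exp(2*I*pi/7)), {6}: (exp(-2*I*pi/7))*(exp(-6*I*pi/7))
so (chi_1 * chi_3) takes values
  {0} -> 1, {1} -> exp(-6*I*pi/7), {2} -> exp(2*I*pi/7), {3} -> exp(-4*I*pi/7), {4} -> exp(4*I*pi/7), {5} -> exp(-2*I*pi/7), {6} -> exp(6*I*pi/7).
Now take the inner product of this character with each irreducible chi from the table, <chi_1*chi_3, chi> = (1/7) sum_C |C| (chi_1*chi_3)(C) conj(chi(C)):
  <chi_1*chi_3, chi_0> = (1/7)[1*(1)*conj(1) + 1*(exp(-6*I*pi/7))*conj(1) + 1*(exp(2*I*pi/7))*conj(1) + 1*(exp(-4*I*pi/7))*conj(1) + 1*(exp(4*I*pi/7))*conj(1) + 1*(exp(-2*I*pi/7))*conj(1) + 1*(exp(6*I*pi/7))*conj(1)]
      = (1/7)[(1) + (exp(-6*I*pi/7)) + (exp(2*I*pi/7)) + (exp(-4*I*pi/7)) + (exp(4*I*pi/7)) + (exp(-2*I*pi/7)) + (exp(6*I*pi/7))] = 0/7 = 0
  <chi_1*chi_3, chi_1> = (1/7)[1*(1)*conj(1) + 1*(exp(-6*I*pi/7))*conj(exp(2*I*pi/7)) + 1*(exp(2*I*pi/7))*conj(exp(4*I*pi/7)) + 1*(exp(-4*I*pi/7))*conj(exp(6*I*pi/7)) + 1*(exp(4*I*pi/7))*conj(exp(-6*I*pi/7)) + 1*(exp(-2*I*pi/7))*conj(exp(-4*I*pi/7)) + 1*(exp(6*I*pi/7))*conj(exp(-2*I*pi/7))]
      = (1/7)[(1) + (exp(6*I*pi/7)) + (exp(-2*I*pi/7)) + (exp(4*I*pi/7)) + (exp(-4*I*pi/7)) + (exp(2*I*pi/7)) + (exp(-6*I*pi/7))] = 0/7 = 0
  <chi_1*chi_3, chi_2> = (1/7)[1*(1)*conj(1) + 1*(exp(-6*I*pi/7))*conj(exp(4*I*pi/7)) + 1*(exp(2*I*pi/7))*conj(exp(-6*I*pi/7)) + 1*(exp(-4*I*pi/7))*conj(exp(-2*I*pi/7)) + 1*(exp(4*I*pi/7))*conj(exp(2*I*pi/7)) + 1*(exp(-2*I*pi/7))*conj(exp(6*I*pi/7)) + 1*(exp(6*I*pi/7))*conj(exp(-4*I*pi/7))]
      = (1/7)[(1) + (exp(4*I*pi/7)) + (exp(-6*I*pi/7)) + (exp(-2*I*pi/7)) + (exp(2*I*pi/7)) + (exp(6*I*pi/7)) + (exp(-4*I*pi/7))] = 0/7 = 0
  <chi_1*chi_3, chi_3> = (1/7)[1*(1)*conj(1) + 1*(exp(-6*I*pi/7))*conj(exp(6*I*pi/7)) + 1*(exp(2*I*pi/7))*conj(exp(-2*I*pi/7)) + 1*(exp(-4*I*pi/7))*conj(exp(4*I*pi/7)) + 1*(exp(4*I*pi/7))*conj(exp(-4*I*pi/7)) + 1*(exp(-2*I*pi/7))*conj(exp(2*I*pi/7)) + 1*(exp(6*I*pi/7))*conj(exp(-6*I*pi/7))]
      = (1/7)[(1) + (exp(2*I*pi/7)) + (exp(4*I*pi/7)) + (exp(6*I*pi/7)) + (exp(-6*I*pi/7)) + (exp(-4*I*pi/7)) + (exp(-2*I*pi/7))] = 0/7 = 0
  <chi_1*chi_3, chi_4> = (1/7)[1*(1)*conj(1) + 1*(exp(-6*I*pi/7))*conj(exp(-6*I*pi/7)) + 1*(exp(2*I*pi/7))*conj(exp(2*I*pi/7)) + 1*(exp(-4*I*pi/7))*conj(exp(-4*I*pi/7)) + 1*(exp(4*I*pi/7))*conj(exp(4*I*pi/7)) + 1*(exp(-2*I*pi/7))*conj(exp(-2*I*pi/7)) + 1*(exp(6*I*pi/7))*conj(exp(6*I*pi/7))]
      = (1/7)[(1) + (1) + (1) + (1) + (1) + (1) + (1)] = 7/7 = 1
  <chi_1*chi_3, chi_5> = (1/7)[1*(1)*conj(1) + 1*(exp(-6*I*pi/7))*conj(exp(-4*I*pi/7)) + 1*(exp(2*I*pi/7))*conj(exp(6*I*pi/7)) + 1*(exp(-4*I*pi/7))*conj(exp(2*I*pi/7)) + 1*(exp(4*I*pi/7))*conj(exp(-2*I*pi/7)) + 1*(exp(-2*I*pi/7))*conj(exp(-6*I*pi/7)) + 1*(exp(6*I*pi/7))*conj(exp(4*I*pi/7))]
      = (1/7)[(1) + (exp(-2*I*pi/7)) + (exp(-4*I*pi/7)) + (exp(-6*I*pi/7)) + (exp(6*I*pi/7)) + (exp(4*I*pi/7)) + (exp(2*I*pi/7))] = 0/7 = 0
  <chi_1*chi_3, chi_6> = (1/7)[1*(1)*conj(1) + 1*(exp(-6*I*pi/7))*conj(exp(-2*I*pi/7)) + 1*(exp(2*I*pi/7))*conj(exp(-4*I*pi/7)) + 1*(exp(-4*I*pi/7))*conj(exp(-6*I*pi/7)) + 1*(exp(4*I*pi/7))*conj(exp(6*I*pi/7)) + 1*(exp(-2*I*pi/7))*conj(exp(4*I*pi/7)) + 1*(exp(6*I*pi/7))*conj(exp(2*I*pi/7))]
      = (1/7)[(1) + (exp(-4*I*pi/7)) + (exp(6*I*pi/7)) + (exp(2*I*pi/7)) + (exp(-2*I*pi/7)) + (exp(-6*I*pi/7)) + (exp(4*I*pi/7))] = 0/7 = 0
(Exp terms are combined using exp(i*s)*conj(exp(i*t)) = exp(i*(s-t)), and sums of them are collapsed using the identity that for every m > 1 the m distinct m-th roots of unity sum to 0, e.g. 1 + exp(2*I*pi/3) + exp(-2*I*pi/3) = 0.)
Hence the multiplicities are chi_4: 1. Dimension check: dim(chi_1)*dim(chi_3) = 1*1 = 1 and sum (mult * dim) = 1*1 = 1.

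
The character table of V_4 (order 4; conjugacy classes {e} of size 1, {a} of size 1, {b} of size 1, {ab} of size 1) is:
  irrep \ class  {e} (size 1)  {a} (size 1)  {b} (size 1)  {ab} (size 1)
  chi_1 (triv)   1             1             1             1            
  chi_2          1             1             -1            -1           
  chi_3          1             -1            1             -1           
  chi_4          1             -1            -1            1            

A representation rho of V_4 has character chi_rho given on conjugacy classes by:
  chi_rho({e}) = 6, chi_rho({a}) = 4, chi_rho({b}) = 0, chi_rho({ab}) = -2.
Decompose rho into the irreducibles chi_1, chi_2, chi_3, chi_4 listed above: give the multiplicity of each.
Multiplicities: chi_1: 2, chi_2: 3, chi_3: 1, chi_4: 0.

Proof sketch: Use <chi_rho, chi> = (1/|G|) sum_C |C| * chi_rho(C) * conj(chi(C)) with |G| = 4 for each irreducible chi in the table:
  <chi_rho, chi_1> = (1/4)[1*(6)*conj(1) + 1*(4)*conj(1) + 1*(0)*conj(1) + 1*(-2)*conj(1)]
      = (1/4)[(6) + (4) + (0) + (-2)] = 8/4 = 2
  <chi_rho, chi_2> = (1/4)[1*(6)*conj(1) + 1*(4)*conj(1) + 1*(0)*conj(-1) + 1*(-2)*conj(-1)]
      = (1/4)[(6) + (4) + (0) + (2)] = 12/4 = 3
  <chi_rho, chi_3> = (1/4)[1*(6)*conj(1) + 1*(4)*conj(-1) + 1*(0)*conj(1) + 1*(-2)*conj(-1)]
      = (1/4)[(6) + (-4) + (0) + (2)] = 4/4 = 1
  <chi_rho, chi_4> = (1/4)[1*(6)*conj(1) + 1*(4)*conj(-1) + 1*(0)*conj(-1) + 1*(-2)*conj(1)]
      = (1/4)[(6) + (-4) + (0) + (-2)] = 0/4 = 0
Dimension check: dim(rho) = sum (mult * dim) = 2*1 + 3*1 + 1*1 + 0*1 = 6 = chi_rho(e) = 6.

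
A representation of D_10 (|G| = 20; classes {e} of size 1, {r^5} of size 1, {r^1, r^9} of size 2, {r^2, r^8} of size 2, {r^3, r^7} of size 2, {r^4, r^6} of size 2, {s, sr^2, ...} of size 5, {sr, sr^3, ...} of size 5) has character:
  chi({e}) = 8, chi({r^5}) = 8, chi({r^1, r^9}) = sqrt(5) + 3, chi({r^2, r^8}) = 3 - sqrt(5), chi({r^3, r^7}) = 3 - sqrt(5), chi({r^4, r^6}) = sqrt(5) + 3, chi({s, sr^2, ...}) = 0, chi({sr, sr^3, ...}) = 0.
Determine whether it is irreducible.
Not irreducible (reducible): <chi, chi> = 12 > 1.

Reasoning: <chi, chi> = (1/|G|) sum_C |C| * |chi(C)|^2 = (1/20)[1*|8|^2 + 1*|8|^2 + 2*|sqrt(5) + 3|^2 + 2*|3 - sqrt(5)|^2 + 2*|3 - sqrt(5)|^2 + 2*|sqrt(5) + 3|^2 + 5*|0|^2 + 5*|0|^2]
  = (1/20)[(64) + (64) + (12*sqrt(5) + 28) + (28 - 12*sqrt(5)) + (28 - 12*sqrt(5)) + (12*sqrt(5) + 28) + (0) + (0)] = 240/20 = 12.
A character is irreducible iff <chi, chi> = 1, so this representation is reducible.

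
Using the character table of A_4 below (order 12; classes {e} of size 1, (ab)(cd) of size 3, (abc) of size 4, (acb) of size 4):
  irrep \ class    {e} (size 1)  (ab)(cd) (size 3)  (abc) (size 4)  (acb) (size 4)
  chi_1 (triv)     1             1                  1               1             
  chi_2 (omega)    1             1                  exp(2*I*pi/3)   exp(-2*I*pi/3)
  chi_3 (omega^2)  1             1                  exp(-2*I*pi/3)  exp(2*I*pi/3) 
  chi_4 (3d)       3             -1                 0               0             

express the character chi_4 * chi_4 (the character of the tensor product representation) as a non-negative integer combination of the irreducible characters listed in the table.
chi_4 tensor chi_4 = chi_1 + chi_2 + chi_3 + 2*chi_4 (all other irreducibles have multiplicity 0).

Argument: The character of a tensor product is the pointwise product (chi_4 * chi_4)(C) = chi_4(C) * chi_4(C):
  {e}: (3)*(3), (ab)(cd): (-1)*(-1), (abc): (0)*(0), (acb): (0)*(0)
so (chi_4 * chi_4) takes values
  {e} -> 9, (ab)(cd) -> 1, (abc) -> 0, (acb) -> 0.
Now take the inner product of this character with each irreducible chi from the table, <chi_4*chi_4, chi> = (1/12) sum_C |C| (chi_4*chi_4)(C) conj(chi(C)):
  <chi_4*chi_4, chi_1> = (1/12)[1*(9)*conj(1) + 3*(1)*conj(1) + 4*(0)*conj(1) + 4*(0)*conj(1)]
      = (1/12)[(9) + (3) + (0) + (0)] = 12/12 = 1
  <chi_4*chi_4, chi_2> = (1/12)[1*(9)*conj(1) + 3*(1)*conj(1) + 4*(0)*conj(exp(2*I*pi/3)) + 4*(0)*conj(exp(-2*I*pi/3))]
      = (1/12)[(9) + (3) + (0) + (0)] = 12/12 = 1
  <chi_4*chi_4, chi_3> = (1/12)[1*(9)*conj(1) + 3*(1)*conj(1) + 4*(0)*conj(exp(-2*I*pi/3)) + 4*(0)*conj(exp(2*I*pi/3))]
      = (1/12)[(9) + (3) + (0) + (0)] = 12/12 = 1
  <chi_4*chi_4, chi_4> = (1/12)[1*(9)*conj(3) + 3*(1)*conj(-1) + 4*(0)*conj(0) + 4*(0)*conj(0)]
      = (1/12)[(27) + (-3) + (0) + (0)] = 24/12 = 2
(Exp terms are combined using exp(i*s)*conj(exp(i*t)) = exp(i*(s-t)), and sums of them are collapsed using the identity that for every m > 1 the m distinct m-th roots of unity sum to 0, e.g. 1 + exp(2*I*pi/3) + exp(-2*I*pi/3) = 0.)
Hence the multiplicities are chi_1: 1, chi_2: 1, chi_3: 1, chi_4: 2. Dimension check: dim(chi_4)*dim(chi_4) = 3*3 = 9 and sum (mult * dim) = 1*1 + 1*1 + 1*1 + 2*3 = 9.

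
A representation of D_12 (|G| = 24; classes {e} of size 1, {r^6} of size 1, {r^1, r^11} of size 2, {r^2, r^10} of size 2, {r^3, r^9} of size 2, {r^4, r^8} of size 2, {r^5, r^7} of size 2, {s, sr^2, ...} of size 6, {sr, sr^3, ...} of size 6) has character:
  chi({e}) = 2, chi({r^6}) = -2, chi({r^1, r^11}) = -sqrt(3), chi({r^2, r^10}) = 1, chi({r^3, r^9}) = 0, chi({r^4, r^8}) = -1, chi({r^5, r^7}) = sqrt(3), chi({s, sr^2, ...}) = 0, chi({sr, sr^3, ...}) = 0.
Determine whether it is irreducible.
Irreducible: <chi, chi> = 1.

Argument: <chi, chi> = (1/|G|) sum_C |C| * |chi(C)|^2 = (1/24)[1*|2|^2 + 1*|-2|^2 + 2*|-sqrt(3)|^2 + 2*|1|^2 + 2*|0|^2 + 2*|-1|^2 + 2*|sqrt(3)|^2 + 6*|0|^2 + 6*|0|^2]
  = (1/24)[(4) + (4) + (6) + (2) + (0) + (2) + (6) + (0) + (0)] = 24/24 = 1.
A character is irreducible iff <chi, chi> = 1, so this representation is irreducible.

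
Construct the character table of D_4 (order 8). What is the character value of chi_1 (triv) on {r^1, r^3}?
Conjugacy classes: {e} of size 1, {r^2} of size 1, {r^1, r^3} of size 2, {s, sr^2, ...} of size 2, {sr, sr^3, ...} of size 2.
Character table:
  irrep \ class              {e} (size 1)  {r^2} (size 1)  {r^1, r^3} (size 2)  {s, sr^2, ...} (size 2)  {sr, sr^3, ...} (size 2)
  chi_1 (triv)               1             1               1                    1                        1                       
  chi_2 (sign: r->1, s->-1)  1             1               1                    -1                       -1                      
  chi_3 (r->-1, s->1)        1             1               -1                   1                        -1                      
  chi_4 (r->-1, s->-1)       1             1               -1                   -1                       1                       
  chi_5 (2d, j=1)            2             -2              0                    0                        0                       

Spot check: chi_1 (triv) on {r^1, r^3} = 1.

Explanation: D_4 has order 2*4 = 8 with 5 conjugacy classes, hence 5 irreducibles. Sum of squared dims 1 + 1 + 1 + 1 + 4 = 8 = |G|. Linear characters come from the abelianisation; the 2-dimensional irreps have character r^k -> 2*cos(2*pi*j*k/4), reflections -> 0.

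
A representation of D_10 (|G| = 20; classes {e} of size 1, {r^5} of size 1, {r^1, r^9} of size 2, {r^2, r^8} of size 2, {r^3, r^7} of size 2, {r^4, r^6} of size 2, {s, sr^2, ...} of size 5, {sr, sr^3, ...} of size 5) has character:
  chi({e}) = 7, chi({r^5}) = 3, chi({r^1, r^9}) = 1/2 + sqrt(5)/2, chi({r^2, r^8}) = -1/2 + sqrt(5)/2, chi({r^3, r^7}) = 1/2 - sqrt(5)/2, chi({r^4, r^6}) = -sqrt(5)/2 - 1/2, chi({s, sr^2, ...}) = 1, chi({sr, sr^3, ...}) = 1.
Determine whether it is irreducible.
Not irreducible (reducible): <chi, chi> = 4 > 1.

Details: <chi, chi> = (1/|G|) sum_C |C| * |chi(C)|^2 = (1/20)[1*|7|^2 + 1*|3|^2 + 2*|1/2 + sqrt(5)/2|^2 + 2*|-1/2 + sqrt(5)/2|^2 + 2*|1/2 - sqrt(5)/2|^2 + 2*|-sqrt(5)/2 - 1/2|^2 + 5*|1|^2 + 5*|1|^2]
  = (1/20)[(49) + (9) + (sqrt(5) + 3) + (3 - sqrt(5)) + (3 - sqrt(5)) + (sqrt(5) + 3) + (5) + (5)] = 80/20 = 4.
A character is irreducible iff <chi, chi> = 1, so this representation is reducible.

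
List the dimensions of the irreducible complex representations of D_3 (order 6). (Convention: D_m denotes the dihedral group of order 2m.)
Dimensions: 1, 1, 2

There are 3 irreducibles (= number of conjugacy classes). Their dimensions d_i satisfy sum d_i^2 = |G| = 6: 1 + 1 + 4 = 6.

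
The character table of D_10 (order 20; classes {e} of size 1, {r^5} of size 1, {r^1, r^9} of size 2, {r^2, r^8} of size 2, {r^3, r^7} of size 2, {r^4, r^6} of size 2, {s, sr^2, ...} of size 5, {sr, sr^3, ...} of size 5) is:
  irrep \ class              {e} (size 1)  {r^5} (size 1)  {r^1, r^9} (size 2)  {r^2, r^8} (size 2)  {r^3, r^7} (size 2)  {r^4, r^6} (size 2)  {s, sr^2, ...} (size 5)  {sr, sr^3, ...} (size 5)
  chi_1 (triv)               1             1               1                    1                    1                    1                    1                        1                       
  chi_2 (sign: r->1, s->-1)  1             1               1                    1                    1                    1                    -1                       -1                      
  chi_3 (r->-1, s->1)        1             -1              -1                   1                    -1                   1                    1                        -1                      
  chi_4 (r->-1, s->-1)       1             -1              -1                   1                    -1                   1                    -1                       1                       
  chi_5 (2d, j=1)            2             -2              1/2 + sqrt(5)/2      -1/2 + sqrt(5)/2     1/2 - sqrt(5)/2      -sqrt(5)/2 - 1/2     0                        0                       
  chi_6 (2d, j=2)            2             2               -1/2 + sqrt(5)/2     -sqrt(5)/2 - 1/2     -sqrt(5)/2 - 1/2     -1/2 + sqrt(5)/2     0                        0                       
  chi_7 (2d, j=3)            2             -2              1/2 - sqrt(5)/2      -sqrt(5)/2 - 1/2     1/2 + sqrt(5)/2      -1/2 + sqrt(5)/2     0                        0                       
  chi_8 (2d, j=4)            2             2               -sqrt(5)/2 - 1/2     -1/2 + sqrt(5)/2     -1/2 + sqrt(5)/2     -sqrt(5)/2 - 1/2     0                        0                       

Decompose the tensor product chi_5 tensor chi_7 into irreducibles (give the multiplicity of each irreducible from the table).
chi_5 tensor chi_7 = chi_6 + chi_8 (all other irreducibles have multiplicity 0).

Derivation: The character of a tensor product is the pointwise product (chi_5 * chi_7)(C) = chi_5(C) * chi_7(C):
  {e}: (2)*(2), {r^5}: (-2)*(-2), {r^1, r^9}: (1/2 + sqrt(5)/2)*(1/2 - sqrt(5)/2), {r^2, r^8}: (-1/2 + sqrt(5)/2)*(-sqrt(5)/2 - 1/2), {r^3, r^7}: (1/2 - sqrt(5)/2)*(1/2 + sqrt(5)/2), {r^4, r^6}: (-sqrt(5)/2 - 1/2)*(-1/2 + sqrt(5)/2), {s, sr^2, ...}: (0)*(0), {sr, sr^3, ...}: (0)*(0)
so (chi_5 * chi_7) takes values
  {e} -> 4, {r^5} -> 4, {r^1, r^9} -> -1, {r^2, r^8} -> -1, {r^3, r^7} -> -1, {r^4, r^6} -> -1, {s, sr^2, ...} -> 0, {sr, sr^3, ...} -> 0.
Now take the inner product of this character with each irreducible chi from the table, <chi_5*chi_7, chi> = (1/20) sum_C |C| (chi_5*chi_7)(C) conj(chi(C)):
  <chi_5*chi_7, chi_1> = (1/20)[1*(4)*conj(1) + 1*(4)*conj(1) + 2*(-1)*conj(1) + 2*(-1)*conj(1) + 2*(-1)*conj(1) + 2*(-1)*conj(1) + 5*(0)*conj(1) + 5*(0)*conj(1)]
      = (1/20)[(4) + (4) + (-2) + (-2) + (-2) + (-2) + (0) + (0)] = 0/20 = 0
  <chi_5*chi_7, chi_2> = (1/20)[1*(4)*conj(1) + 1*(4)*conj(1) + 2*(-1)*conj(1) + 2*(-1)*conj(1) + 2*(-1)*conj(1) + 2*(-1)*conj(1) + 5*(0)*conj(-1) + 5*(0)*conj(-1)]
      = (1/20)[(4) + (4) + (-2) + (-2) + (-2) + (-2) + (0) + (0)] = 0/20 = 0
  <chi_5*chi_7, chi_3> = (1/20)[1*(4)*conj(1) + 1*(4)*conj(-1) + 2*(-1)*conj(-1) + 2*(-1)*conj(1) + 2*(-1)*conj(-1) + 2*(-1)*conj(1) + 5*(0)*conj(1) + 5*(0)*conj(-1)]
      = (1/20)[(4) + (-4) + (2) + (-2) + (2) + (-2) + (0) + (0)] = 0/20 = 0
  <chi_5*chi_7, chi_4> = (1/20)[1*(4)*conj(1) + 1*(4)*conj(-1) + 2*(-1)*conj(-1) + 2*(-1)*conj(1) + 2*(-1)*conj(-1) + 2*(-1)*conj(1) + 5*(0)*conj(-1) + 5*(0)*conj(1)]
      = (1/20)[(4) + (-4) + (2) + (-2) + (2) + (-2) + (0) + (0)] = 0/20 = 0
  <chi_5*chi_7, chi_5> = (1/20)[1*(4)*conj(2) + 1*(4)*conj(-2) + 2*(-1)*conj(1/2 + sqrt(5)/2) + 2*(-1)*conj(-1/2 + sqrt(5)/2) + 2*(-1)*conj(1/2 - sqrt(5)/2) + 2*(-1)*conj(-sqrt(5)/2 - 1/2) + 5*(0)*conj(0) + 5*(0)*conj(0)]
      = (1/20)[(8) + (-8) + (-sqrt(5) - 1) + (1 - sqrt(5)) + (-1 + sqrt(5)) + (1 + sqrt(5)) + (0) + (0)] = 0/20 = 0
  <chi_5*chi_7, chi_6> = (1/20)[1*(4)*conj(2) + 1*(4)*conj(2) + 2*(-1)*conj(-1/2 + sqrt(5)/2) + 2*(-1)*conj(-sqrt(5)/2 - 1/2) + 2*(-1)*conj(-sqrt(5)/2 - 1/2) + 2*(-1)*conj(-1/2 + sqrt(5)/2) + 5*(0)*conj(0) + 5*(0)*conj(0)]
      = (1/20)[(8) + (8) + (1 - sqrt(5)) + (1 + sqrt(5)) + (1 + sqrt(5)) + (1 - sqrt(5)) + (0) + (0)] = 20/20 = 1
  <chi_5*chi_7, chi_7> = (1/20)[1*(4)*conj(2) + 1*(4)*conj(-2) + 2*(-1)*conj(1/2 - sqrt(5)/2) + 2*(-1)*conj(-sqrt(5)/2 - 1/2) + 2*(-1)*conj(1/2 + sqrt(5)/2) + 2*(-1)*conj(-1/2 + sqrt(5)/2) + 5*(0)*conj(0) + 5*(0)*conj(0)]
      = (1/20)[(8) + (-8) + (-1 + sqrt(5)) + (1 + sqrt(5)) + (-sqrt(5) - 1) + (1 - sqrt(5)) + (0) + (0)] = 0/20 = 0
  <chi_5*chi_7, chi_8> = (1/20)[1*(4)*conj(2) + 1*(4)*conj(2) + 2*(-1)*conj(-sqrt(5)/2 - 1/2) + 2*(-1)*conj(-1/2 + sqrt(5)/2) + 2*(-1)*conj(-1/2 + sqrt(5)/2) + 2*(-1)*conj(-sqrt(5)/2 - 1/2) + 5*(0)*conj(0) + 5*(0)*conj(0)]
      = (1/20)[(8) + (8) + (1 + sqrt(5)) + (1 - sqrt(5)) + (1 - sqrt(5)) + (1 + sqrt(5)) + (0) + (0)] = 20/20 = 1
Hence the multiplicities are chi_6: 1, chi_8: 1. Dimension check: dim(chi_5)*dim(chi_7) = 2*2 = 4 and sum (mult * dim) = 1*2 + 1*2 = 4.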